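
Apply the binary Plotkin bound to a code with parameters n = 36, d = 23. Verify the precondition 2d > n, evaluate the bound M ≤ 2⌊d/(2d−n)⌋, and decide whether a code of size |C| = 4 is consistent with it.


Plotkin bound M ≤ 4; given |C| = 4 ≤ bound (satisfied).

Check applicability: 2d = 46, n = 36.
2d − n = 10 > 0, so Plotkin applies.
Compute d/(2d−n) = 23/10 ≈ 2.3000.
⌊d/(2d−n)⌋ = 2.
Plotkin bound: M ≤ 2·2 = 4.
Given |C| = 4, check: satisfied.
This |C| is at the Plotkin bound.


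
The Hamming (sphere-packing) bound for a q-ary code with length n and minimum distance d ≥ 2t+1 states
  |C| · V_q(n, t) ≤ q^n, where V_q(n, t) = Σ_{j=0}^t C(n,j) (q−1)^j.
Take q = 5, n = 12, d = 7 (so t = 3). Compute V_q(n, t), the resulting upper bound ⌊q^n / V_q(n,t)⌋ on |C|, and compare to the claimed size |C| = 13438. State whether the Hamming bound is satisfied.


V_q(n, t) = 15185, q^n = 244140625, Hamming bound = 16077, |C| = 13438 ≤ bound (satisfied).

Step 1: Compute V_q(n, t) = Σ_{j=0}^3 C(n, j) (q−1)^j.
  j = 0: C(12,0)·(4)^0 = 1·1 = 1.
  j = 1: C(12,1)·(4)^1 = 12·4 = 48.
  j = 2: C(12,2)·(4)^2 = 66·16 = 1056.
  j = 3: C(12,3)·(4)^3 = 220·64 = 14080.
  V_q(n, t) = 1 + 48 + 1056 + 14080 = 15185.
Step 2: q^n = 5^12 = 244140625.
Step 3: Hamming bound ⌊q^n / V_q(n,t)⌋ = ⌊244140625/15185⌋ = 16077.
Step 4: Compare |C| = 13438 to 16077: satisfied.
The claimed |C| lies below the Hamming bound.


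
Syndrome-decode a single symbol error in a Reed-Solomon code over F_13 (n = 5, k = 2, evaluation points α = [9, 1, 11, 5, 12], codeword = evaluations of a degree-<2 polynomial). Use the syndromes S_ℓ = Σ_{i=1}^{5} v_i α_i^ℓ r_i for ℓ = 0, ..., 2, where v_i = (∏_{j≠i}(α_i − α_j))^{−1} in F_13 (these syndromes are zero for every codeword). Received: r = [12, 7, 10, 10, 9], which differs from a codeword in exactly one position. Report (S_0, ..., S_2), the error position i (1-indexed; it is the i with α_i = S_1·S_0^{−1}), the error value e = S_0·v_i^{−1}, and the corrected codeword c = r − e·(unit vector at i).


S = (5, 12, 8), error at position 4, error magnitude e = 7, c = [12, 7, 10, 3, 9].

Step 1: column multipliers v_i = (∏_{j≠i}(α_i − α_j))^{−1} mod 13.
  i = 1 (α = 9): (9−1)(9−11)(9−5)(9−12) = 8·(−2)·4·(−3) = 192 ≡ 10, so v_1 = 10^{−1} = 4 (mod 13).
  i = 2 (α = 1): (1−9)(1−11)(1−5)(1−12) = (−8)·(−10)·(−4)·(−11) = 3520 ≡ 10, so v_2 = 10^{−1} = 4 (mod 13).
  i = 3 (α = 11): (11−9)(11−1)(11−5)(11−12) = 2·10·6·(−1) = −120 ≡ 10, so v_3 = 10^{−1} = 4 (mod 13).
  i = 4 (α = 5): (5−9)(5−1)(5−11)(5−12) = (−4)·4·(−6)·(−7) = −672 ≡ 4, so v_4 = 4^{−1} = 10 (mod 13).
  i = 5 (α = 12): (12−9)(12−1)(12−11)(12−5) = 3·11·1·7 = 231 ≡ 10, so v_5 = 10^{−1} = 4 (mod 13).
  v = [4, 4, 4, 10, 4].
Step 2: syndromes of r = [12, 7, 10, 10, 9] (all sums mod 13).
  S_0 = Σ v_i r_i = 4·12 + 4·7 + 4·10 + 10·10 + 4·9 = 252 ≡ 5.
  S_1 = Σ v_i α_i r_i = 4·9·12 + 4·1·7 + 4·11·10 + 10·5·10 + 4·12·9 = 1832 ≡ 12.
  α_i^2 mod 13 = [3, 1, 4, 12, 1].
  S_2 = Σ v_i α_i^2 r_i = 4·3·12 + 4·1·7 + 4·4·10 + 10·12·10 + 4·1·9 = 1568 ≡ 8.
  S = (5, 12, 8) ≠ 0, so r is not a codeword (an error is present).
Step 3: locate the error. For a single error e at position i, S_ℓ = v_i·e·α_i^ℓ, so α_err = S_1/S_0.
  S_0^{−1} = 5^{−1} = 8 (mod 13), so α_err = 12·8 = 96 ≡ 5 = α_4. Error position i = 4.
  Consistency check: S_2/S_1 = 8·12 = 96 ≡ 5 = α_err ✓ (single-error assumption holds).
Step 4: error magnitude e = S_0/v_4 = S_0·∏_{j≠4}(α_4 − α_j) = 5·4 = 20 ≡ 7 (mod 13).
Step 5: correct position 4: c_4 = r_4 − e = 10 − 7 ≡ 3 (mod 13). Hence c = [12, 7, 10, 3, 9].
  Check: interpolating c through the α_i gives m(x) = 8 + 12·x (degree < 2) with m(α_i) = c_i for every i, so c is indeed a codeword.


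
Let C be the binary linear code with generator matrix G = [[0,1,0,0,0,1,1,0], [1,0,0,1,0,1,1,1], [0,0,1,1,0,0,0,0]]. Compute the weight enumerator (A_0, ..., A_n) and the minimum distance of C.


Weight distribution: A_0 = 1, A_2 = 1, A_3 = 1, A_4 = 2, A_5 = 3. Minimum distance d = 2.

Enumerate all 2^3 = 8 messages m ∈ F_2^3.
For each, compute codeword c = mG in F_2^8, then tally its weight.
  m = 000 → c = 00000000, weight = 0.
  m = 100 → c = 01000110, weight = 3.
  m = 010 → c = 10010111, weight = 5.
  m = 110 → c = 11010001, weight = 4.
  m = 001 → c = 00110000, weight = 2.
  m = 101 → c = 01110110, weight = 5.
  m = 011 → c = 10100111, weight = 5.
  m = 111 → c = 11100001, weight = 4.
Tally weights:
  weight 0: 1 codewords.
  weight 2: 1 codewords.
  weight 3: 1 codewords.
  weight 4: 2 codewords.
  weight 5: 3 codewords.
Minimum distance d = smallest w > 0 with A_w > 0 = 2.
Sanity: Σ A_w = 8 = 2^3 = 8 ✓.


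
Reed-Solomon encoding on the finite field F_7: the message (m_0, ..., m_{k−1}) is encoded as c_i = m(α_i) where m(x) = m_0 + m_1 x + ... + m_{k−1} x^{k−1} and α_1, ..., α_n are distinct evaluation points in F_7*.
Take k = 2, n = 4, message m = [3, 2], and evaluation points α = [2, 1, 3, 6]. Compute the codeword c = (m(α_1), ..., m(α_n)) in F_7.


c = [0, 5, 2, 1]

Message polynomial: m(x) = 3 + 2·x (mod 7).
For each evaluation point α_i, compute m(α_i) mod 7:
  α_1 = 2: Horner steps 2 → 0, so m(2) = 0.
  α_2 = 1: Horner steps 2 → 5, so m(1) = 5.
  α_3 = 3: Horner steps 2 → 2, so m(3) = 2.
  α_4 = 6: Horner steps 2 → 1, so m(6) = 1.
Codeword c = [0, 5, 2, 1] ∈ F_7^4.


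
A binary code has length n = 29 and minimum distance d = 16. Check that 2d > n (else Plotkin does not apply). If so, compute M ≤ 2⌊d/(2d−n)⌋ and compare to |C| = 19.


Plotkin bound M ≤ 10; given |C| = 19 > bound (violated).

Check applicability: 2d = 32, n = 29.
2d − n = 3 > 0, so Plotkin applies.
Compute d/(2d−n) = 16/3 ≈ 5.3333.
⌊d/(2d−n)⌋ = 5.
Plotkin bound: M ≤ 2·5 = 10.
Given |C| = 19, check: VIOLATED.
This |C| is above the Plotkin bound, so no binary code with n = 29, d = 16 and 19 codewords exists.


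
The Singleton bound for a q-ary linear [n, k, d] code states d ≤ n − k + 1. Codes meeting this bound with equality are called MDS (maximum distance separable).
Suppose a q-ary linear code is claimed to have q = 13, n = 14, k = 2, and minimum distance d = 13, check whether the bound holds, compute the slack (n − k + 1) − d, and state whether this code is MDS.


Singleton RHS = n − k + 1 = 13, slack = 0, bound satisfied, MDS.

Singleton bound: d ≤ n − k + 1.
Here n = 14, k = 2, so n − k + 1 = 13.
Given d = 13, check d ≤ 13: YES.
Slack = (n − k + 1) − d = 0.
The code is MDS (slack = 0).
Description: the claimed parameters are [14, 2, 13]_13; such a code would be MDS (meets Singleton bound).


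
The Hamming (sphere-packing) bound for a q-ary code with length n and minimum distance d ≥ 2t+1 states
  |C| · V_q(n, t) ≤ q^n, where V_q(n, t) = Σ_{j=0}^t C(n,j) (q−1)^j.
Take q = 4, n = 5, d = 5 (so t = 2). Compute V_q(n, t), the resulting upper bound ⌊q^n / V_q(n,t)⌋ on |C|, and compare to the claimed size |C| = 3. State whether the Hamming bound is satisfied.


V_q(n, t) = 106, q^n = 1024, Hamming bound = 9, |C| = 3 ≤ bound (satisfied).

Step 1: Compute V_q(n, t) = Σ_{j=0}^2 C(n, j) (q−1)^j.
  j = 0: C(5,0)·(3)^0 = 1·1 = 1.
  j = 1: C(5,1)·(3)^1 = 5·3 = 15.
  j = 2: C(5,2)·(3)^2 = 10·9 = 90.
  V_q(n, t) = 1 + 15 + 90 = 106.
Step 2: q^n = 4^5 = 1024.
Step 3: Hamming bound ⌊q^n / V_q(n,t)⌋ = ⌊1024/106⌋ = 9.
Step 4: Compare |C| = 3 to 9: satisfied.
The claimed |C| lies below the Hamming bound.


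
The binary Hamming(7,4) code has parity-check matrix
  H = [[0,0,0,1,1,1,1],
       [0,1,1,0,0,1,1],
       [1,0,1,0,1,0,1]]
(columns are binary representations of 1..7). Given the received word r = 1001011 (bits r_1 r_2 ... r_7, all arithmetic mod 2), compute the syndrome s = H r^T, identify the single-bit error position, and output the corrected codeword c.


s = (1, 0, 0)^T, error position = 4, corrected codeword c = 1000011

Compute s = H r^T mod 2 one row at a time:
  s_1 = 1 + 0 + 1 + 1 = 3 ≡ 1 (mod 2).
  s_2 = 0 + 0 + 1 + 1 = 2 ≡ 0 (mod 2).
  s_3 = 1 + 0 + 0 + 1 = 2 ≡ 0 (mod 2).
s = (1, 0, 0)^T — this equals column 4 of H (binary 100), so error is at position 4.
Correct: flip bit 4 of r = 1001011 to get c = 1000011.


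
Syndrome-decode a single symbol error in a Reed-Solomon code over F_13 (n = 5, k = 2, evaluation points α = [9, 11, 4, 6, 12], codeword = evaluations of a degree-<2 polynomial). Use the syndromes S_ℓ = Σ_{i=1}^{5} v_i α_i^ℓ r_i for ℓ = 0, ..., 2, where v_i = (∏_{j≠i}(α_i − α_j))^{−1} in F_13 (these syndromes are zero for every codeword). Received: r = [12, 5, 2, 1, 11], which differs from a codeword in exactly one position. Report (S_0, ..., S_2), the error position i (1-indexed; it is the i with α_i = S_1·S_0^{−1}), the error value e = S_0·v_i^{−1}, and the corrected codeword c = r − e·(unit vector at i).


S = (7, 11, 8), error at position 1, error magnitude e = 6, c = [6, 5, 2, 1, 11].

Step 1: column multipliers v_i = (∏_{j≠i}(α_i − α_j))^{−1} mod 13.
  i = 1 (α = 9): (9−11)(9−4)(9−6)(9−12) = (−2)·5·3·(−3) = 90 ≡ 12, so v_1 = 12^{−1} = 12 (mod 13).
  i = 2 (α = 11): (11−9)(11−4)(11−6)(11−12) = 2·7·5·(−1) = −70 ≡ 8, so v_2 = 8^{−1} = 5 (mod 13).
  i = 3 (α = 4): (4−9)(4−11)(4−6)(4−12) = (−5)·(−7)·(−2)·(−8) = 560 ≡ 1, so v_3 = 1^{−1} = 1 (mod 13).
  i = 4 (α = 6): (6−9)(6−11)(6−4)(6−12) = (−3)·(−5)·2·(−6) = −180 ≡ 2, so v_4 = 2^{−1} = 7 (mod 13).
  i = 5 (α = 12): (12−9)(12−11)(12−4)(12−6) = 3·1·8·6 = 144 ≡ 1, so v_5 = 1^{−1} = 1 (mod 13).
  v = [12, 5, 1, 7, 1].
Step 2: syndromes of r = [12, 5, 2, 1, 11] (all sums mod 13).
  S_0 = Σ v_i r_i = 12·12 + 5·5 + 1·2 + 7·1 + 1·11 = 189 ≡ 7.
  S_1 = Σ v_i α_i r_i = 12·9·12 + 5·11·5 + 1·4·2 + 7·6·1 + 1·12·11 = 1753 ≡ 11.
  α_i^2 mod 13 = [3, 4, 3, 10, 1].
  S_2 = Σ v_i α_i^2 r_i = 12·3·12 + 5·4·5 + 1·3·2 + 7·10·1 + 1·1·11 = 619 ≡ 8.
  S = (7, 11, 8) ≠ 0, so r is not a codeword (an error is present).
Step 3: locate the error. For a single error e at position i, S_ℓ = v_i·e·α_i^ℓ, so α_err = S_1/S_0.
  S_0^{−1} = 7^{−1} = 2 (mod 13), so α_err = 11·2 = 22 ≡ 9 = α_1. Error position i = 1.
  Consistency check: S_2/S_1 = 8·6 = 48 ≡ 9 = α_err ✓ (single-error assumption holds).
Step 4: error magnitude e = S_0/v_1 = S_0·∏_{j≠1}(α_1 − α_j) = 7·12 = 84 ≡ 6 (mod 13).
Step 5: correct position 1: c_1 = r_1 − e = 12 − 6 ≡ 6 (mod 13). Hence c = [6, 5, 2, 1, 11].
  Check: interpolating c through the α_i gives m(x) = 4 + 6·x (degree < 2) with m(α_i) = c_i for every i, so c is indeed a codeword.


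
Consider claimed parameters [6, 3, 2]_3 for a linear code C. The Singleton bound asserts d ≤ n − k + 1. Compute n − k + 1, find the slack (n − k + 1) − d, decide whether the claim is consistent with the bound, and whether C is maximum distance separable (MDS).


Singleton RHS = n − k + 1 = 4, slack = 2, bound satisfied, not MDS.

Singleton bound: d ≤ n − k + 1.
Here n = 6, k = 3, so n − k + 1 = 4.
Given d = 2, check d ≤ 4: YES.
Slack = (n − k + 1) − d = 2.
The code is NOT MDS (slack = 2 > 0).
Description: the claimed parameters are [6, 3, 2]_3; such a code would be non-MDS.


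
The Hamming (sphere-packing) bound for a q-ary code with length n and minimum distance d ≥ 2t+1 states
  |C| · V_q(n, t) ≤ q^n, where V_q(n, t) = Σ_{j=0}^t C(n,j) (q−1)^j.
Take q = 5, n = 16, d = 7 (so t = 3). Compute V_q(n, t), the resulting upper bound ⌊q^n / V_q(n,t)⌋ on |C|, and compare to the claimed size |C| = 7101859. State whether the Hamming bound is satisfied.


V_q(n, t) = 37825, q^n = 152587890625, Hamming bound = 4034048, |C| = 7101859 > bound (violated).

Step 1: Compute V_q(n, t) = Σ_{j=0}^3 C(n, j) (q−1)^j.
  j = 0: C(16,0)·(4)^0 = 1·1 = 1.
  j = 1: C(16,1)·(4)^1 = 16·4 = 64.
  j = 2: C(16,2)·(4)^2 = 120·16 = 1920.
  j = 3: C(16,3)·(4)^3 = 560·64 = 35840.
  V_q(n, t) = 1 + 64 + 1920 + 35840 = 37825.
Step 2: q^n = 5^16 = 152587890625.
Step 3: Hamming bound ⌊q^n / V_q(n,t)⌋ = ⌊152587890625/37825⌋ = 4034048.
Step 4: Compare |C| = 7101859 to 4034048: violated.
The claimed |C| lies above the Hamming bound, so no 5-ary code of length 16 with d ≥ 7 can have 7101859 codewords.


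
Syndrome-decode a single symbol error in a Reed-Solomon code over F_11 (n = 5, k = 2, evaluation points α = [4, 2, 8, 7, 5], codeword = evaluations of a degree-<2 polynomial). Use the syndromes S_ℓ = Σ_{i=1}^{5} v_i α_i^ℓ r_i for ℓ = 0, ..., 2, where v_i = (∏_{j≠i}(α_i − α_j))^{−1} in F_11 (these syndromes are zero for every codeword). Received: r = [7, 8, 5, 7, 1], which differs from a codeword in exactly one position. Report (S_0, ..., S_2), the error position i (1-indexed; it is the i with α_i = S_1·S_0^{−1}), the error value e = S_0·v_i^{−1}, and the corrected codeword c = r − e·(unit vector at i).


S = (6, 9, 8), error at position 4, error magnitude e = 7, c = [7, 8, 5, 0, 1].

Step 1: column multipliers v_i = (∏_{j≠i}(α_i − α_j))^{−1} mod 11.
  i = 1 (α = 4): (4−2)(4−8)(4−7)(4−5) = 2·(−4)·(−3)·(−1) = −24 ≡ 9, so v_1 = 9^{−1} = 5 (mod 11).
  i = 2 (α = 2): (2−4)(2−8)(2−7)(2−5) = (−2)·(−6)·(−5)·(−3) = 180 ≡ 4, so v_2 = 4^{−1} = 3 (mod 11).
  i = 3 (α = 8): (8−4)(8−2)(8−7)(8−5) = 4·6·1·3 = 72 ≡ 6, so v_3 = 6^{−1} = 2 (mod 11).
  i = 4 (α = 7): (7−4)(7−2)(7−8)(7−5) = 3·5·(−1)·2 = −30 ≡ 3, so v_4 = 3^{−1} = 4 (mod 11).
  i = 5 (α = 5): (5−4)(5−2)(5−8)(5−7) = 1·3·(−3)·(−2) = 18 ≡ 7, so v_5 = 7^{−1} = 8 (mod 11).
  v = [5, 3, 2, 4, 8].
Step 2: syndromes of r = [7, 8, 5, 7, 1] (all sums mod 11).
  S_0 = Σ v_i r_i = 5·7 + 3·8 + 2·5 + 4·7 + 8·1 = 105 ≡ 6.
  S_1 = Σ v_i α_i r_i = 5·4·7 + 3·2·8 + 2·8·5 + 4·7·7 + 8·5·1 = 504 ≡ 9.
  α_i^2 mod 11 = [5, 4, 9, 5, 3].
  S_2 = Σ v_i α_i^2 r_i = 5·5·7 + 3·4·8 + 2·9·5 + 4·5·7 + 8·3·1 = 525 ≡ 8.
  S = (6, 9, 8) ≠ 0, so r is not a codeword (an error is present).
Step 3: locate the error. For a single error e at position i, S_ℓ = v_i·e·α_i^ℓ, so α_err = S_1/S_0.
  S_0^{−1} = 6^{−1} = 2 (mod 11), so α_err = 9·2 = 18 ≡ 7 = α_4. Error position i = 4.
  Consistency check: S_2/S_1 = 8·5 = 40 ≡ 7 = α_err ✓ (single-error assumption holds).
Step 4: error magnitude e = S_0/v_4 = S_0·∏_{j≠4}(α_4 − α_j) = 6·3 = 18 ≡ 7 (mod 11).
Step 5: correct position 4: c_4 = r_4 − e = 7 − 7 ≡ 0 (mod 11). Hence c = [7, 8, 5, 0, 1].
  Check: interpolating c through the α_i gives m(x) = 9 + 5·x (degree < 2) with m(α_i) = c_i for every i, so c is indeed a codeword.


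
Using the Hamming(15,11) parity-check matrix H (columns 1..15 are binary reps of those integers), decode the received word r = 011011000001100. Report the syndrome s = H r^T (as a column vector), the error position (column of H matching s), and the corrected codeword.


s = (0, 0, 1, 1)^T, error position = 3, corrected codeword c = 010011000001100

Compute s = H r^T mod 2 one row at a time:
  s_1 = 0 + 0 + 0 + 0 + 1 + 1 + 0 + 0 = 2 ≡ 0 (mod 2).
  s_2 = 0 + 1 + 1 + 0 + 1 + 1 + 0 + 0 = 4 ≡ 0 (mod 2).
  s_3 = 1 + 1 + 1 + 0 + 0 + 0 + 0 + 0 = 3 ≡ 1 (mod 2).
  s_4 = 0 + 1 + 1 + 0 + 0 + 0 + 1 + 0 = 3 ≡ 1 (mod 2).
s = (0, 0, 1, 1)^T — this equals column 3 of H (binary 0011), so error is at position 3.
Correct: flip bit 3 of r = 011011000001100 to get c = 010011000001100.


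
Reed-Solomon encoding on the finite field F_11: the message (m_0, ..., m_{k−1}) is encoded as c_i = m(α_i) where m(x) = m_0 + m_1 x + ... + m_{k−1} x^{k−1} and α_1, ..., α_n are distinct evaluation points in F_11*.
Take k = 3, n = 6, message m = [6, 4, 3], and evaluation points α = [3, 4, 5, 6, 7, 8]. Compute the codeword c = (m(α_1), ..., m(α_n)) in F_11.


c = [1, 4, 2, 6, 5, 10]

Message polynomial: m(x) = 6 + 4·x + 3·x^2 (mod 11).
For each evaluation point α_i, compute m(α_i) mod 11:
  α_1 = 3: Horner steps 3 → 2 → 1, so m(3) = 1.
  α_2 = 4: Horner steps 3 → 5 → 4, so m(4) = 4.
  α_3 = 5: Horner steps 3 → 8 → 2, so m(5) = 2.
  α_4 = 6: Horner steps 3 → 0 → 6, so m(6) = 6.
  α_5 = 7: Horner steps 3 → 3 → 5, so m(7) = 5.
  α_6 = 8: Horner steps 3 → 6 → 10, so m(8) = 10.
Codeword c = [1, 4, 2, 6, 5, 10] ∈ F_11^6.


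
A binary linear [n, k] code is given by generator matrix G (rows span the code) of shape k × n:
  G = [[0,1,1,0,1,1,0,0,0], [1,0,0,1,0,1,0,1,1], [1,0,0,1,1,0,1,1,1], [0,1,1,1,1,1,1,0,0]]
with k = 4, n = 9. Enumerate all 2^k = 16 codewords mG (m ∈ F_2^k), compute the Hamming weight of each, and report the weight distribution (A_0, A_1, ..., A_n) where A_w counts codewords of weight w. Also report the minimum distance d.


Weight distribution: A_0 = 1, A_2 = 1, A_3 = 4, A_4 = 2, A_5 = 2, A_6 = 3, A_7 = 2, A_8 = 1. Minimum distance d = 2.

Enumerate all 2^4 = 16 messages m ∈ F_2^4.
For each, compute codeword c = mG in F_2^9, then tally its weight.
  m = 0000 → c = 000000000, weight = 0.
  m = 1000 → c = 011011000, weight = 4.
  m = 0100 → c = 100101011, weight = 5.
  m = 1100 → c = 111110011, weight = 7.
  m = 0010 → c = 100110111, weight = 6.
  m = 1010 → c = 111101111, weight = 8.
  m = 0110 → c = 000011100, weight = 3.
  m = 1110 → c = 011000100, weight = 3.
  m = 0001 → c = 011111100, weight = 6.
  m = 1001 → c = 000100100, weight = 2.
  m = 0101 → c = 111010111, weight = 7.
  m = 1101 → c = 100001111, weight = 5.
  m = 0011 → c = 111001011, weight = 6.
  m = 1011 → c = 100010011, weight = 4.
  m = 0111 → c = 011100000, weight = 3.
  m = 1111 → c = 000111000, weight = 3.
Tally weights:
  weight 0: 1 codewords.
  weight 2: 1 codewords.
  weight 3: 4 codewords.
  weight 4: 2 codewords.
  weight 5: 2 codewords.
  weight 6: 3 codewords.
  weight 7: 2 codewords.
  weight 8: 1 codewords.
Minimum distance d = smallest w > 0 with A_w > 0 = 2.
Sanity: Σ A_w = 16 = 2^4 = 16 ✓.


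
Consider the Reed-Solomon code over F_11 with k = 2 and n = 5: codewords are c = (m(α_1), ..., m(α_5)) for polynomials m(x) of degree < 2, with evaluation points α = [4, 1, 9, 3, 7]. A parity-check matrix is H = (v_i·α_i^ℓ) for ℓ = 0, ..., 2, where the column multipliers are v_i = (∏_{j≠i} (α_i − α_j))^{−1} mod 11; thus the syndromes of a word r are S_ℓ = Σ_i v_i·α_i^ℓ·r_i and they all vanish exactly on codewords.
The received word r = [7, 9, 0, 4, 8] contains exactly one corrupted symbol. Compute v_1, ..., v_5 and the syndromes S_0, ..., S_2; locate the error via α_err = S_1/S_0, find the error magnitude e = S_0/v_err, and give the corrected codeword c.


S = (8, 1, 7), error at position 5, error magnitude e = 3, c = [7, 9, 0, 4, 5].

Step 1: column multipliers v_i = (∏_{j≠i}(α_i − α_j))^{−1} mod 11.
  i = 1 (α = 4): (4−1)(4−9)(4−3)(4−7) = 3·(−5)·1·(−3) = 45 ≡ 1, so v_1 = 1^{−1} = 1 (mod 11).
  i = 2 (α = 1): (1−4)(1−9)(1−3)(1−7) = (−3)·(−8)·(−2)·(−6) = 288 ≡ 2, so v_2 = 2^{−1} = 6 (mod 11).
  i = 3 (α = 9): (9−4)(9−1)(9−3)(9−7) = 5·8·6·2 = 480 ≡ 7, so v_3 = 7^{−1} = 8 (mod 11).
  i = 4 (α = 3): (3−4)(3−1)(3−9)(3−7) = (−1)·2·(−6)·(−4) = −48 ≡ 7, so v_4 = 7^{−1} = 8 (mod 11).
  i = 5 (α = 7): (7−4)(7−1)(7−9)(7−3) = 3·6·(−2)·4 = −144 ≡ 10, so v_5 = 10^{−1} = 10 (mod 11).
  v = [1, 6, 8, 8, 10].
Step 2: syndromes of r = [7, 9, 0, 4, 8] (all sums mod 11).
  S_0 = Σ v_i r_i = 1·7 + 6·9 + 8·0 + 8·4 + 10·8 = 173 ≡ 8.
  S_1 = Σ v_i α_i r_i = 1·4·7 + 6·1·9 + 8·9·0 + 8·3·4 + 10·7·8 = 738 ≡ 1.
  α_i^2 mod 11 = [5, 1, 4, 9, 5].
  S_2 = Σ v_i α_i^2 r_i = 1·5·7 + 6·1·9 + 8·4·0 + 8·9·4 + 10·5·8 = 777 ≡ 7.
  S = (8, 1, 7) ≠ 0, so r is not a codeword (an error is present).
Step 3: locate the error. For a single error e at position i, S_ℓ = v_i·e·α_i^ℓ, so α_err = S_1/S_0.
  S_0^{−1} = 8^{−1} = 7 (mod 11), so α_err = 1·7 = 7 ≡ 7 = α_5. Error position i = 5.
  Consistency check: S_2/S_1 = 7·1 = 7 ≡ 7 = α_err ✓ (single-error assumption holds).
Step 4: error magnitude e = S_0/v_5 = S_0·∏_{j≠5}(α_5 − α_j) = 8·10 = 80 ≡ 3 (mod 11).
Step 5: correct position 5: c_5 = r_5 − e = 8 − 3 ≡ 5 (mod 11). Hence c = [7, 9, 0, 4, 5].
  Check: interpolating c through the α_i gives m(x) = 6 + 3·x (degree < 2) with m(α_i) = c_i for every i, so c is indeed a codeword.


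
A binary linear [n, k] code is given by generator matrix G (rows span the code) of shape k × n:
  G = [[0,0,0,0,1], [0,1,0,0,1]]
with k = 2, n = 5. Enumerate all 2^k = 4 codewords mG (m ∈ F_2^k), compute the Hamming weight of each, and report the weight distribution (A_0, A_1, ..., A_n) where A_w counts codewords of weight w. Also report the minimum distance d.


Weight distribution: A_0 = 1, A_1 = 2, A_2 = 1. Minimum distance d = 1.

Enumerate all 2^2 = 4 messages m ∈ F_2^2.
For each, compute codeword c = mG in F_2^5, then tally its weight.
  m = 00 → c = 00000, weight = 0.
  m = 10 → c = 00001, weight = 1.
  m = 01 → c = 01001, weight = 2.
  m = 11 → c = 01000, weight = 1.
Tally weights:
  weight 0: 1 codewords.
  weight 1: 2 codewords.
  weight 2: 1 codewords.
Minimum distance d = smallest w > 0 with A_w > 0 = 1.
Sanity: Σ A_w = 4 = 2^2 = 4 ✓.


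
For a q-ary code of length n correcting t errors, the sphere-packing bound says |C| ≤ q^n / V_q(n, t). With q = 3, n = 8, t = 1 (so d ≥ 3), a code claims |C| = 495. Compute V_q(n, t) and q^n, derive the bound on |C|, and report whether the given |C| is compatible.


V_q(n, t) = 17, q^n = 6561, Hamming bound = 385, |C| = 495 > bound (violated).

Step 1: Compute V_q(n, t) = Σ_{j=0}^1 C(n, j) (q−1)^j.
  j = 0: C(8,0)·(2)^0 = 1·1 = 1.
  j = 1: C(8,1)·(2)^1 = 8·2 = 16.
  V_q(n, t) = 1 + 16 = 17.
Step 2: q^n = 3^8 = 6561.
Step 3: Hamming bound ⌊q^n / V_q(n,t)⌋ = ⌊6561/17⌋ = 385.
Step 4: Compare |C| = 495 to 385: violated.
The claimed |C| lies above the Hamming bound, so no 3-ary code of length 8 with d ≥ 3 can have 495 codewords.


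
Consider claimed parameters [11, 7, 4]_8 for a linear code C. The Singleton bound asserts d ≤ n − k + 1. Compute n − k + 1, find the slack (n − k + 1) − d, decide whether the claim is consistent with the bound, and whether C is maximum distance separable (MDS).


Singleton RHS = n − k + 1 = 5, slack = 1, bound satisfied, not MDS.

Singleton bound: d ≤ n − k + 1.
Here n = 11, k = 7, so n − k + 1 = 5.
Given d = 4, check d ≤ 5: YES.
Slack = (n − k + 1) − d = 1.
The code is NOT MDS (slack = 1 > 0).
Description: the claimed parameters are [11, 7, 4]_8; such a code would be non-MDS.


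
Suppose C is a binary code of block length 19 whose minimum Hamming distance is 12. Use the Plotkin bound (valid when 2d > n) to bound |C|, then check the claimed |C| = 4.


Plotkin bound M ≤ 4; given |C| = 4 ≤ bound (satisfied).

Check applicability: 2d = 24, n = 19.
2d − n = 5 > 0, so Plotkin applies.
Compute d/(2d−n) = 12/5 ≈ 2.4000.
⌊d/(2d−n)⌋ = 2.
Plotkin bound: M ≤ 2·2 = 4.
Given |C| = 4, check: satisfied.
This |C| is at the Plotkin bound.


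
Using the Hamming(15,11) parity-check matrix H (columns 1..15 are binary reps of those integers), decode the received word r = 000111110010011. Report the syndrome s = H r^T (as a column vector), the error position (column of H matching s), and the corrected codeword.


s = (0, 0, 1, 0)^T, error position = 2, corrected codeword c = 010111110010011

Compute s = H r^T mod 2 one row at a time:
  s_1 = 1 + 0 + 0 + 1 + 0 + 0 + 1 + 1 = 4 ≡ 0 (mod 2).
  s_2 = 1 + 1 + 1 + 1 + 0 + 0 + 1 + 1 = 6 ≡ 0 (mod 2).
  s_3 = 0 + 0 + 1 + 1 + 0 + 1 + 1 + 1 = 5 ≡ 1 (mod 2).
  s_4 = 0 + 0 + 1 + 1 + 0 + 1 + 0 + 1 = 4 ≡ 0 (mod 2).
s = (0, 0, 1, 0)^T — this equals column 2 of H (binary 0010), so error is at position 2.
Correct: flip bit 2 of r = 000111110010011 to get c = 010111110010011.


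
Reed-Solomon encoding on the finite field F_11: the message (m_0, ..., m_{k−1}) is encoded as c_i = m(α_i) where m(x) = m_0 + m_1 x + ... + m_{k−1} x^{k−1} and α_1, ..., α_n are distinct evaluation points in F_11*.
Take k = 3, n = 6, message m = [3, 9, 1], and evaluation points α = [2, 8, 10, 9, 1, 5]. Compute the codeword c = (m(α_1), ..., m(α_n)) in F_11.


c = [3, 7, 6, 0, 2, 7]

Message polynomial: m(x) = 3 + 9·x + 1·x^2 (mod 11).
For each evaluation point α_i, compute m(α_i) mod 11:
  α_1 = 2: Horner steps 1 → 0 → 3, so m(2) = 3.
  α_2 = 8: Horner steps 1 → 6 → 7, so m(8) = 7.
  α_3 = 10: Horner steps 1 → 8 → 6, so m(10) = 6.
  α_4 = 9: Horner steps 1 → 7 → 0, so m(9) = 0.
  α_5 = 1: Horner steps 1 → 10 → 2, so m(1) = 2.
  α_6 = 5: Horner steps 1 → 3 → 7, so m(5) = 7.
Codeword c = [3, 7, 6, 0, 2, 7] ∈ F_11^6.


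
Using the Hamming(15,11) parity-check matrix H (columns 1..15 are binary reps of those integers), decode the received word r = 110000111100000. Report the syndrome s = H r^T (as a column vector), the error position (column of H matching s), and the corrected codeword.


s = (1, 1, 1, 1)^T, error position = 15, corrected codeword c = 110000111100001

Compute s = H r^T mod 2 one row at a time:
  s_1 = 1 + 1 + 1 + 0 + 0 + 0 + 0 + 0 = 3 ≡ 1 (mod 2).
  s_2 = 0 + 0 + 0 + 1 + 0 + 0 + 0 + 0 = 1 ≡ 1 (mod 2).
  s_3 = 1 + 0 + 0 + 1 + 1 + 0 + 0 + 0 = 3 ≡ 1 (mod 2).
  s_4 = 1 + 0 + 0 + 1 + 1 + 0 + 0 + 0 = 3 ≡ 1 (mod 2).
s = (1, 1, 1, 1)^T — this equals column 15 of H (binary 1111), so error is at position 15.
Correct: flip bit 15 of r = 110000111100000 to get c = 110000111100001.


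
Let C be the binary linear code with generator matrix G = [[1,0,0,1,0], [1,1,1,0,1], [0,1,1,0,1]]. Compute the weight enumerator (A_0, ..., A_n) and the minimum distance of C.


Weight distribution: A_0 = 1, A_1 = 2, A_2 = 1, A_3 = 1, A_4 = 2, A_5 = 1. Minimum distance d = 1.

Enumerate all 2^3 = 8 messages m ∈ F_2^3.
For each, compute codeword c = mG in F_2^5, then tally its weight.
  m = 000 → c = 00000, weight = 0.
  m = 100 → c = 10010, weight = 2.
  m = 010 → c = 11101, weight = 4.
  m = 110 → c = 01111, weight = 4.
  m = 001 → c = 01101, weight = 3.
  m = 101 → c = 11111, weight = 5.
  m = 011 → c = 10000, weight = 1.
  m = 111 → c = 00010, weight = 1.
Tally weights:
  weight 0: 1 codewords.
  weight 1: 2 codewords.
  weight 2: 1 codewords.
  weight 3: 1 codewords.
  weight 4: 2 codewords.
  weight 5: 1 codewords.
Minimum distance d = smallest w > 0 with A_w > 0 = 1.
Sanity: Σ A_w = 8 = 2^3 = 8 ✓.


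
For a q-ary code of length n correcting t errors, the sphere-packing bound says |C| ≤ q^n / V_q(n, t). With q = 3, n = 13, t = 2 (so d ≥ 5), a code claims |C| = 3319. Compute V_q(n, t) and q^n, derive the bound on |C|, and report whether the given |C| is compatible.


V_q(n, t) = 339, q^n = 1594323, Hamming bound = 4703, |C| = 3319 ≤ bound (satisfied).

Step 1: Compute V_q(n, t) = Σ_{j=0}^2 C(n, j) (q−1)^j.
  j = 0: C(13,0)·(2)^0 = 1·1 = 1.
  j = 1: C(13,1)·(2)^1 = 13·2 = 26.
  j = 2: C(13,2)·(2)^2 = 78·4 = 312.
  V_q(n, t) = 1 + 26 + 312 = 339.
Step 2: q^n = 3^13 = 1594323.
Step 3: Hamming bound ⌊q^n / V_q(n,t)⌋ = ⌊1594323/339⌋ = 4703.
Step 4: Compare |C| = 3319 to 4703: satisfied.
The claimed |C| lies below the Hamming bound.


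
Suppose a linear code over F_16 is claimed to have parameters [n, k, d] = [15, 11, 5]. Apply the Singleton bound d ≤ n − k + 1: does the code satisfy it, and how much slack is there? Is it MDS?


Singleton RHS = n − k + 1 = 5, slack = 0, bound satisfied, MDS.

Singleton bound: d ≤ n − k + 1.
Here n = 15, k = 11, so n − k + 1 = 5.
Given d = 5, check d ≤ 5: YES.
Slack = (n − k + 1) − d = 0.
The code is MDS (slack = 0).
Description: the claimed parameters are [15, 11, 5]_16; such a code would be MDS (meets Singleton bound).


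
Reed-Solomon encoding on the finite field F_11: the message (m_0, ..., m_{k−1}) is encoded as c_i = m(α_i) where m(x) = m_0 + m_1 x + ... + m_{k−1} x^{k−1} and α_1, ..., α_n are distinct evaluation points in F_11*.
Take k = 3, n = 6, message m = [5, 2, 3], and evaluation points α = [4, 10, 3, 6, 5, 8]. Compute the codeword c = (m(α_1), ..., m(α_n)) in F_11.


c = [6, 6, 5, 4, 2, 4]

Message polynomial: m(x) = 5 + 2·x + 3·x^2 (mod 11).
For each evaluation point α_i, compute m(α_i) mod 11:
  α_1 = 4: Horner steps 3 → 3 → 6, so m(4) = 6.
  α_2 = 10: Horner steps 3 → 10 → 6, so m(10) = 6.
  α_3 = 3: Horner steps 3 → 0 → 5, so m(3) = 5.
  α_4 = 6: Horner steps 3 → 9 → 4, so m(6) = 4.
  α_5 = 5: Horner steps 3 → 6 → 2, so m(5) = 2.
  α_6 = 8: Horner steps 3 → 4 → 4, so m(8) = 4.
Codeword c = [6, 6, 5, 4, 2, 4] ∈ F_11^6.


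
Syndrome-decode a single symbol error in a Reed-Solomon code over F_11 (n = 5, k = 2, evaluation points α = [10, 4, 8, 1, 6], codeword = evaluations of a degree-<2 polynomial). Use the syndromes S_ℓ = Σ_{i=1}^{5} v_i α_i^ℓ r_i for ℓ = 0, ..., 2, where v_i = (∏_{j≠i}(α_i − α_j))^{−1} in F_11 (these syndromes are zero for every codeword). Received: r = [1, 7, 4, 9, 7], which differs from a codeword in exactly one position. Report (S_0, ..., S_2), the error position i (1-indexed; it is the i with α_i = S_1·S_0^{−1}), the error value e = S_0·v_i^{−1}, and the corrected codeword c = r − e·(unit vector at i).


S = (3, 1, 4), error at position 2, error magnitude e = 8, c = [1, 10, 4, 9, 7].

Step 1: column multipliers v_i = (∏_{j≠i}(α_i − α_j))^{−1} mod 11.
  i = 1 (α = 10): (10−4)(10−8)(10−1)(10−6) = 6·2·9·4 = 432 ≡ 3, so v_1 = 3^{−1} = 4 (mod 11).
  i = 2 (α = 4): (4−10)(4−8)(4−1)(4−6) = (−6)·(−4)·3·(−2) = −144 ≡ 10, so v_2 = 10^{−1} = 10 (mod 11).
  i = 3 (α = 8): (8−10)(8−4)(8−1)(8−6) = (−2)·4·7·2 = −112 ≡ 9, so v_3 = 9^{−1} = 5 (mod 11).
  i = 4 (α = 1): (1−10)(1−4)(1−8)(1−6) = (−9)·(−3)·(−7)·(−5) = 945 ≡ 10, so v_4 = 10^{−1} = 10 (mod 11).
  i = 5 (α = 6): (6−10)(6−4)(6−8)(6−1) = (−4)·2·(−2)·5 = 80 ≡ 3, so v_5 = 3^{−1} = 4 (mod 11).
  v = [4, 10, 5, 10, 4].
Step 2: syndromes of r = [1, 7, 4, 9, 7] (all sums mod 11).
  S_0 = Σ v_i r_i = 4·1 + 10·7 + 5·4 + 10·9 + 4·7 = 212 ≡ 3.
  S_1 = Σ v_i α_i r_i = 4·10·1 + 10·4·7 + 5·8·4 + 10·1·9 + 4·6·7 = 738 ≡ 1.
  α_i^2 mod 11 = [1, 5, 9, 1, 3].
  S_2 = Σ v_i α_i^2 r_i = 4·1·1 + 10·5·7 + 5·9·4 + 10·1·9 + 4·3·7 = 708 ≡ 4.
  S = (3, 1, 4) ≠ 0, so r is not a codeword (an error is present).
Step 3: locate the error. For a single error e at position i, S_ℓ = v_i·e·α_i^ℓ, so α_err = S_1/S_0.
  S_0^{−1} = 3^{−1} = 4 (mod 11), so α_err = 1·4 = 4 ≡ 4 = α_2. Error position i = 2.
  Consistency check: S_2/S_1 = 4·1 = 4 ≡ 4 = α_err ✓ (single-error assumption holds).
Step 4: error magnitude e = S_0/v_2 = S_0·∏_{j≠2}(α_2 − α_j) = 3·10 = 30 ≡ 8 (mod 11).
Step 5: correct position 2: c_2 = r_2 − e = 7 − 8 ≡ 10 (mod 11). Hence c = [1, 10, 4, 9, 7].
  Check: interpolating c through the α_i gives m(x) = 5 + 4·x (degree < 2) with m(α_i) = c_i for every i, so c is indeed a codeword.


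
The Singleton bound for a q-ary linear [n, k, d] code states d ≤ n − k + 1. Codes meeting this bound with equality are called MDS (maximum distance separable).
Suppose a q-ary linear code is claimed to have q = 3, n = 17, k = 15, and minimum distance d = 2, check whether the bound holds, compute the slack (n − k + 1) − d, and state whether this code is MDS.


Singleton RHS = n − k + 1 = 3, slack = 1, bound satisfied, not MDS.

Singleton bound: d ≤ n − k + 1.
Here n = 17, k = 15, so n − k + 1 = 3.
Given d = 2, check d ≤ 3: YES.
Slack = (n − k + 1) − d = 1.
The code is NOT MDS (slack = 1 > 0).
Description: the claimed parameters are [17, 15, 2]_3; such a code would be non-MDS.


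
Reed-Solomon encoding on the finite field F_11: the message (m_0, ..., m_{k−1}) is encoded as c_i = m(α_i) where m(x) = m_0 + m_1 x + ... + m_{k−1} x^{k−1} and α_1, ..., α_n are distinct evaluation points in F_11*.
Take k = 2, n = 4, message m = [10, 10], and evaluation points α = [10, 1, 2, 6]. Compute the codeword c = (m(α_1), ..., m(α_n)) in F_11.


c = [0, 9, 8, 4]

Message polynomial: m(x) = 10 + 10·x (mod 11).
For each evaluation point α_i, compute m(α_i) mod 11:
  α_1 = 10: Horner steps 10 → 0, so m(10) = 0.
  α_2 = 1: Horner steps 10 → 9, so m(1) = 9.
  α_3 = 2: Horner steps 10 → 8, so m(2) = 8.
  α_4 = 6: Horner steps 10 → 4, so m(6) = 4.
Codeword c = [0, 9, 8, 4] ∈ F_11^4.


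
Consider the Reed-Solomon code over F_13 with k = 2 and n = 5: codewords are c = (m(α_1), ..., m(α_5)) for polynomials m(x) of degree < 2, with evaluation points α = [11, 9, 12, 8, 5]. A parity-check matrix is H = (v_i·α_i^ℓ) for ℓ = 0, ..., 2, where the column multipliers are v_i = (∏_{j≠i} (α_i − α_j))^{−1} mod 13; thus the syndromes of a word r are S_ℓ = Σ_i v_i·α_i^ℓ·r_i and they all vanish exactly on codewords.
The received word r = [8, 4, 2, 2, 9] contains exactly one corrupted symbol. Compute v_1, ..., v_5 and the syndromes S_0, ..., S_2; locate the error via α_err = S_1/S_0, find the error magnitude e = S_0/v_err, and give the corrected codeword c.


S = (3, 10, 3), error at position 3, error magnitude e = 5, c = [8, 4, 10, 2, 9].

Step 1: column multipliers v_i = (∏_{j≠i}(α_i − α_j))^{−1} mod 13.
  i = 1 (α = 11): (11−9)(11−12)(11−8)(11−5) = 2·(−1)·3·6 = −36 ≡ 3, so v_1 = 3^{−1} = 9 (mod 13).
  i = 2 (α = 9): (9−11)(9−12)(9−8)(9−5) = (−2)·(−3)·1·4 = 24 ≡ 11, so v_2 = 11^{−1} = 6 (mod 13).
  i = 3 (α = 12): (12−11)(12−9)(12−8)(12−5) = 1·3·4·7 = 84 ≡ 6, so v_3 = 6^{−1} = 11 (mod 13).
  i = 4 (α = 8): (8−11)(8−9)(8−12)(8−5) = (−3)·(−1)·(−4)·3 = −36 ≡ 3, so v_4 = 3^{−1} = 9 (mod 13).
  i = 5 (α = 5): (5−11)(5−9)(5−12)(5−8) = (−6)·(−4)·(−7)·(−3) = 504 ≡ 10, so v_5 = 10^{−1} = 4 (mod 13).
  v = [9, 6, 11, 9, 4].
Step 2: syndromes of r = [8, 4, 2, 2, 9] (all sums mod 13).
  S_0 = Σ v_i r_i = 9·8 + 6·4 + 11·2 + 9·2 + 4·9 = 172 ≡ 3.
  S_1 = Σ v_i α_i r_i = 9·11·8 + 6·9·4 + 11·12·2 + 9·8·2 + 4·5·9 = 1596 ≡ 10.
  α_i^2 mod 13 = [4, 3, 1, 12, 12].
  S_2 = Σ v_i α_i^2 r_i = 9·4·8 + 6·3·4 + 11·1·2 + 9·12·2 + 4·12·9 = 1030 ≡ 3.
  S = (3, 10, 3) ≠ 0, so r is not a codeword (an error is present).
Step 3: locate the error. For a single error e at position i, S_ℓ = v_i·e·α_i^ℓ, so α_err = S_1/S_0.
  S_0^{−1} = 3^{−1} = 9 (mod 13), so α_err = 10·9 = 90 ≡ 12 = α_3. Error position i = 3.
  Consistency check: S_2/S_1 = 3·4 = 12 ≡ 12 = α_err ✓ (single-error assumption holds).
Step 4: error magnitude e = S_0/v_3 = S_0·∏_{j≠3}(α_3 − α_j) = 3·6 = 18 ≡ 5 (mod 13).
Step 5: correct position 3: c_3 = r_3 − e = 2 − 5 ≡ 10 (mod 13). Hence c = [8, 4, 10, 2, 9].
  Check: interpolating c through the α_i gives m(x) = 12 + 2·x (degree < 2) with m(α_i) = c_i for every i, so c is indeed a codeword.


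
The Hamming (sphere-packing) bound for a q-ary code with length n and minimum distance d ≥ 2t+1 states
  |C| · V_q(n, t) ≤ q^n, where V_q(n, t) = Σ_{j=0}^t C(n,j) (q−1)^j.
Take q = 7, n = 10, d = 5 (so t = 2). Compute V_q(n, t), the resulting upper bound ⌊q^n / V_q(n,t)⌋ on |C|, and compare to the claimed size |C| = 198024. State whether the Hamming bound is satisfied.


V_q(n, t) = 1681, q^n = 282475249, Hamming bound = 168040, |C| = 198024 > bound (violated).

Step 1: Compute V_q(n, t) = Σ_{j=0}^2 C(n, j) (q−1)^j.
  j = 0: C(10,0)·(6)^0 = 1·1 = 1.
  j = 1: C(10,1)·(6)^1 = 10·6 = 60.
  j = 2: C(10,2)·(6)^2 = 45·36 = 1620.
  V_q(n, t) = 1 + 60 + 1620 = 1681.
Step 2: q^n = 7^10 = 282475249.
Step 3: Hamming bound ⌊q^n / V_q(n,t)⌋ = ⌊282475249/1681⌋ = 168040.
Step 4: Compare |C| = 198024 to 168040: violated.
The claimed |C| lies above the Hamming bound, so no 7-ary code of length 10 with d ≥ 5 can have 198024 codewords.


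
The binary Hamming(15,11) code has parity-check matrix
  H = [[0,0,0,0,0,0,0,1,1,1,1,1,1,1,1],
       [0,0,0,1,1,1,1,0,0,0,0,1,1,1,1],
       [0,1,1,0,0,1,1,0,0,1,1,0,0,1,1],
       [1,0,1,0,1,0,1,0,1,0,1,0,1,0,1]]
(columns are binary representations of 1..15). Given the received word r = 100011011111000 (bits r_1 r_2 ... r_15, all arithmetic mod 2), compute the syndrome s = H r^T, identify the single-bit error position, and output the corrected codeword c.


s = (1, 1, 1, 0)^T, error position = 14, corrected codeword c = 100011011111010

Compute s = H r^T mod 2 one row at a time:
  s_1 = 1 + 1 + 1 + 1 + 1 + 0 + 0 + 0 = 5 ≡ 1 (mod 2).
  s_2 = 0 + 1 + 1 + 0 + 1 + 0 + 0 + 0 = 3 ≡ 1 (mod 2).
  s_3 = 0 + 0 + 1 + 0 + 1 + 1 + 0 + 0 = 3 ≡ 1 (mod 2).
  s_4 = 1 + 0 + 1 + 0 + 1 + 1 + 0 + 0 = 4 ≡ 0 (mod 2).
s = (1, 1, 1, 0)^T — this equals column 14 of H (binary 1110), so error is at position 14.
Correct: flip bit 14 of r = 100011011111000 to get c = 100011011111010.


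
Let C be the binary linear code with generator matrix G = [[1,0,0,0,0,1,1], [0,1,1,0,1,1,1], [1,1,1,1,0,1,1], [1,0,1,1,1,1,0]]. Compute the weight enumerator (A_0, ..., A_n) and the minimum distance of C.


Weight distribution: A_0 = 1, A_2 = 1, A_3 = 6, A_4 = 5, A_5 = 2, A_6 = 1. Minimum distance d = 2.

Enumerate all 2^4 = 16 messages m ∈ F_2^4.
For each, compute codeword c = mG in F_2^7, then tally its weight.
  m = 0000 → c = 0000000, weight = 0.
  m = 1000 → c = 1000011, weight = 3.
  m = 0100 → c = 0110111, weight = 5.
  m = 1100 → c = 1110100, weight = 4.
  m = 0010 → c = 1111011, weight = 6.
  m = 1010 → c = 0111000, weight = 3.
  m = 0110 → c = 1001100, weight = 3.
  m = 1110 → c = 0001111, weight = 4.
  m = 0001 → c = 1011110, weight = 5.
  m = 1001 → c = 0011101, weight = 4.
  m = 0101 → c = 1101001, weight = 4.
  m = 1101 → c = 0101010, weight = 3.
  m = 0011 → c = 0100101, weight = 3.
  m = 1011 → c = 1100110, weight = 4.
  m = 0111 → c = 0010010, weight = 2.
  m = 1111 → c = 1010001, weight = 3.
Tally weights:
  weight 0: 1 codewords.
  weight 2: 1 codewords.
  weight 3: 6 codewords.
  weight 4: 5 codewords.
  weight 5: 2 codewords.
  weight 6: 1 codewords.
Minimum distance d = smallest w > 0 with A_w > 0 = 2.
Sanity: Σ A_w = 16 = 2^4 = 16 ✓.


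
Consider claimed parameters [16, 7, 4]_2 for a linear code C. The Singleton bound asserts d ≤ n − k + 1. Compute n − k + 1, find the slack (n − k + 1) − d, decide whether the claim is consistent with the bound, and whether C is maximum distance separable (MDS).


Singleton RHS = n − k + 1 = 10, slack = 6, bound satisfied, not MDS.

Singleton bound: d ≤ n − k + 1.
Here n = 16, k = 7, so n − k + 1 = 10.
Given d = 4, check d ≤ 10: YES.
Slack = (n − k + 1) − d = 6.
The code is NOT MDS (slack = 6 > 0).
Description: the claimed parameters are [16, 7, 4]_2; such a code would be non-MDS.


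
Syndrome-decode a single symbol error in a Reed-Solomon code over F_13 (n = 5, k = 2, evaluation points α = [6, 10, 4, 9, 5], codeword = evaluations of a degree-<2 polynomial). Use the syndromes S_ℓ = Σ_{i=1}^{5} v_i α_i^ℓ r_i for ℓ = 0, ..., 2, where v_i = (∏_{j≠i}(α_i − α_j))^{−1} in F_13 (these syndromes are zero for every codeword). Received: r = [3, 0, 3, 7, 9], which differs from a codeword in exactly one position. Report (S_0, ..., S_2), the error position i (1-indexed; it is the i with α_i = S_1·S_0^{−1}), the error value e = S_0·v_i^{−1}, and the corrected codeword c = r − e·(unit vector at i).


S = (6, 10, 8), error at position 1, error magnitude e = 1, c = [2, 0, 3, 7, 9].

Step 1: column multipliers v_i = (∏_{j≠i}(α_i − α_j))^{−1} mod 13.
  i = 1 (α = 6): (6−10)(6−4)(6−9)(6−5) = (−4)·2·(−3)·1 = 24 ≡ 11, so v_1 = 11^{−1} = 6 (mod 13).
  i = 2 (α = 10): (10−6)(10−4)(10−9)(10−5) = 4·6·1·5 = 120 ≡ 3, so v_2 = 3^{−1} = 9 (mod 13).
  i = 3 (α = 4): (4−6)(4−10)(4−9)(4−5) = (−2)·(−6)·(−5)·(−1) = 60 ≡ 8, so v_3 = 8^{−1} = 5 (mod 13).
  i = 4 (α = 9): (9−6)(9−10)(9−4)(9−5) = 3·(−1)·5·4 = −60 ≡ 5, so v_4 = 5^{−1} = 8 (mod 13).
  i = 5 (α = 5): (5−6)(5−10)(5−4)(5−9) = (−1)·(−5)·1·(−4) = −20 ≡ 6, so v_5 = 6^{−1} = 11 (mod 13).
  v = [6, 9, 5, 8, 11].
Step 2: syndromes of r = [3, 0, 3, 7, 9] (all sums mod 13).
  S_0 = Σ v_i r_i = 6·3 + 9·0 + 5·3 + 8·7 + 11·9 = 188 ≡ 6.
  S_1 = Σ v_i α_i r_i = 6·6·3 + 9·10·0 + 5·4·3 + 8·9·7 + 11·5·9 = 1167 ≡ 10.
  α_i^2 mod 13 = [10, 9, 3, 3, 12].
  S_2 = Σ v_i α_i^2 r_i = 6·10·3 + 9·9·0 + 5·3·3 + 8·3·7 + 11·12·9 = 1581 ≡ 8.
  S = (6, 10, 8) ≠ 0, so r is not a codeword (an error is present).
Step 3: locate the error. For a single error e at position i, S_ℓ = v_i·e·α_i^ℓ, so α_err = S_1/S_0.
  S_0^{−1} = 6^{−1} = 11 (mod 13), so α_err = 10·11 = 110 ≡ 6 = α_1. Error position i = 1.
  Consistency check: S_2/S_1 = 8·4 = 32 ≡ 6 = α_err ✓ (single-error assumption holds).
Step 4: error magnitude e = S_0/v_1 = S_0·∏_{j≠1}(α_1 − α_j) = 6·11 = 66 ≡ 1 (mod 13).
Step 5: correct position 1: c_1 = r_1 − e = 3 − 1 ≡ 2 (mod 13). Hence c = [2, 0, 3, 7, 9].
  Check: interpolating c through the α_i gives m(x) = 5 + 6·x (degree < 2) with m(α_i) = c_i for every i, so c is indeed a codeword.
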